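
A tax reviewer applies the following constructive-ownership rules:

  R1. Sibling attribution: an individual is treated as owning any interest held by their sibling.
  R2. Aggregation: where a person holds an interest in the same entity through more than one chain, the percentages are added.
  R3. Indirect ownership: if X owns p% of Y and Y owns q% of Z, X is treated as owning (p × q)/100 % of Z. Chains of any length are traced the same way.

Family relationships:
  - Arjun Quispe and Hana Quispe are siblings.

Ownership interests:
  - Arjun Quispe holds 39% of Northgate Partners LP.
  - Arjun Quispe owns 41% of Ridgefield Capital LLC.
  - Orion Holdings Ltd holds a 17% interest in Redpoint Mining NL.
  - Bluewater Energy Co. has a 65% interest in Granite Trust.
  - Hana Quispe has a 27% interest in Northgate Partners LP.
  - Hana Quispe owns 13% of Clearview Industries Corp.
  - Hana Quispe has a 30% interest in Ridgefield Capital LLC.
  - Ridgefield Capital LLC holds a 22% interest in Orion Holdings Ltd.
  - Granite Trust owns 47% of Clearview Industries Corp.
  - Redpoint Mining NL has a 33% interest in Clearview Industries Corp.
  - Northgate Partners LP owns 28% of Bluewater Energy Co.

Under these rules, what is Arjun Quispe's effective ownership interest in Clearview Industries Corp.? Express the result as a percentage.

By sibling attribution (R1), Arjun Quispe is treated as also owning Hana Quispe's interest in Northgate Partners LP, giving 39% + 27% = 66%.
By sibling attribution (R1), Arjun Quispe is treated as also owning Hana Quispe's interest in Ridgefield Capital LLC, giving 41% + 30% = 71%.
By sibling attribution (R1), Arjun Quispe is treated as owning Hana Quispe's 13% interest in Clearview Industries Corp.
Chain via Northgate Partners LP → Bluewater Energy Co. → Granite Trust (R3): 66% × 28% × 65% × 47% = 5.64564% of Clearview Industries Corp.
Chain via Ridgefield Capital LLC → Orion Holdings Ltd → Redpoint Mining NL (R3): 71% × 22% × 17% × 33% = 0.876282% of Clearview Industries Corp.
Direct interest in Clearview Industries Corp: 13%.
Aggregating (R2): 5.64564% + 0.876282% + 13% = 19.521922%.

19.521922%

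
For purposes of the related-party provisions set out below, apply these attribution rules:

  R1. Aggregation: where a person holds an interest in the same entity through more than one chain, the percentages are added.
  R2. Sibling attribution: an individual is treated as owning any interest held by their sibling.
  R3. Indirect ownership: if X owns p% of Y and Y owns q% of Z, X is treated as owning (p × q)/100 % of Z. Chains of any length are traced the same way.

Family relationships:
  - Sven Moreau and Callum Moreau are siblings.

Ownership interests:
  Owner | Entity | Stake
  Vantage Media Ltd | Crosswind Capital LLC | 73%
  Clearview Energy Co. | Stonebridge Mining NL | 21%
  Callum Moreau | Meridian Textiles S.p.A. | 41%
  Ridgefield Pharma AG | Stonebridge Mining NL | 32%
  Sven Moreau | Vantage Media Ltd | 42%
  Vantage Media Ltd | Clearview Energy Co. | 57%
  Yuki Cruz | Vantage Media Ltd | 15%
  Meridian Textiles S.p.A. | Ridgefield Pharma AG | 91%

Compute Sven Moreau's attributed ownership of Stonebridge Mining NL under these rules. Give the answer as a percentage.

16.9666%

By sibling attribution (R2), Sven Moreau is treated as owning Callum Moreau's 41% interest in Meridian Textiles S.p.A.
Chain via Vantage Media Ltd → Clearview Energy Co. (R3): 42% × 57% × 21% = 5.0274% of Stonebridge Mining NL.
Chain via Meridian Textiles S.p.A. → Ridgefield Pharma AG (R3): 41% × 91% × 32% = 11.9392% of Stonebridge Mining NL.
Aggregating (R1): 5.0274% + 11.9392% = 16.9666%.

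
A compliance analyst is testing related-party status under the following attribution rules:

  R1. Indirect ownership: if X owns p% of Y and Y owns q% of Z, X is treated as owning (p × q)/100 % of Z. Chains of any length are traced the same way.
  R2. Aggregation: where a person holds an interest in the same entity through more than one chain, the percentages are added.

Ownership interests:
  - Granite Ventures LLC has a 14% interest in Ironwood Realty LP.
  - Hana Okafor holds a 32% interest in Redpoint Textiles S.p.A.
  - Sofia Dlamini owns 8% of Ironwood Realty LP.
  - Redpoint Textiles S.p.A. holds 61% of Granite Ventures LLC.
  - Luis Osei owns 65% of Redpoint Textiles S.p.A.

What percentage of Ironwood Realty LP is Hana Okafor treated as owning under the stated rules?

2.7328%

Chain via Redpoint Textiles S.p.A. → Granite Ventures LLC (R1): 32% × 61% × 14% = 2.7328% of Ironwood Realty LP.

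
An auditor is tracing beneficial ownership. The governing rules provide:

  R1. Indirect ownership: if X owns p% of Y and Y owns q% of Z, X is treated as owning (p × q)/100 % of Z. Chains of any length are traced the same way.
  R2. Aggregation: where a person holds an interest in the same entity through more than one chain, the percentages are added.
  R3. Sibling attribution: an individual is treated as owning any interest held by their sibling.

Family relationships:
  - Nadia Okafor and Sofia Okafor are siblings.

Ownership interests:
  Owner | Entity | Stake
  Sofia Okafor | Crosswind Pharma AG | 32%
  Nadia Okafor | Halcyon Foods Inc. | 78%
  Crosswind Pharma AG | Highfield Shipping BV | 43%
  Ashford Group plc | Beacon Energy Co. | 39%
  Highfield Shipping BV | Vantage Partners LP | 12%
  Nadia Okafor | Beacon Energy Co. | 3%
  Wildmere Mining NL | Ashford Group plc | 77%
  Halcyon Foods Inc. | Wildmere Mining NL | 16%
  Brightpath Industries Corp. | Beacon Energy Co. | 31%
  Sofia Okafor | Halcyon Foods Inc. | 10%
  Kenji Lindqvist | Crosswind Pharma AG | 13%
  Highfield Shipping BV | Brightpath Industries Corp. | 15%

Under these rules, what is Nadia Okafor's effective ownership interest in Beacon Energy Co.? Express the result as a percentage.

7.868064%

By sibling attribution (R3), Nadia Okafor is treated as also owning Sofia Okafor's interest in Halcyon Foods Inc, giving 78% + 10% = 88%.
By sibling attribution (R3), Nadia Okafor is treated as owning Sofia Okafor's 32% interest in Crosswind Pharma AG.
Chain via Halcyon Foods Inc. → Wildmere Mining NL → Ashford Group plc (R1): 88% × 16% × 77% × 39% = 4.228224% of Beacon Energy Co.
Direct interest in Beacon Energy Co: 3%.
Chain via Crosswind Pharma AG → Highfield Shipping BV → Brightpath Industries Corp. (R1): 32% × 43% × 15% × 31% = 0.63984% of Beacon Energy Co.
Aggregating (R2): 4.228224% + 3% + 0.63984% = 7.868064%.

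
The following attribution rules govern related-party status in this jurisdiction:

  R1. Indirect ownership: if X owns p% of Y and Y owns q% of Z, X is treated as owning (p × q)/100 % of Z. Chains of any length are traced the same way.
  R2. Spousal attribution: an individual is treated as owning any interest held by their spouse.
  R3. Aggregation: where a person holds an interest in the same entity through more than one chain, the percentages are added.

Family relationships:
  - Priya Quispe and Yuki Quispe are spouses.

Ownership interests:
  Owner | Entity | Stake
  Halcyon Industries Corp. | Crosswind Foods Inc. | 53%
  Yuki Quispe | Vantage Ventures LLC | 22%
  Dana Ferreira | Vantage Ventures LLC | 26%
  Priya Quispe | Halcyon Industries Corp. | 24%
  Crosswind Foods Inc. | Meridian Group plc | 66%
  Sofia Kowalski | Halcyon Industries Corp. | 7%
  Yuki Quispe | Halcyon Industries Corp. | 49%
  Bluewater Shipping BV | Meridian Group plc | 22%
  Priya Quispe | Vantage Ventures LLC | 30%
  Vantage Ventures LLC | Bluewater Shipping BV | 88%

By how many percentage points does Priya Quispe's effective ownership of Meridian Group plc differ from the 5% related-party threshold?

30.6026

By spousal attribution (R2), Priya Quispe is treated as also owning Yuki Quispe's interest in Halcyon Industries Corp, giving 24% + 49% = 73%.
By spousal attribution (R2), Priya Quispe is treated as also owning Yuki Quispe's interest in Vantage Ventures LLC, giving 30% + 22% = 52%.
Chain via Halcyon Industries Corp. → Crosswind Foods Inc. (R1): 73% × 53% × 66% = 25.5354% of Meridian Group plc.
Chain via Vantage Ventures LLC → Bluewater Shipping BV (R1): 52% × 88% × 22% = 10.0672% of Meridian Group plc.
Aggregating (R3): 25.5354% + 10.0672% = 35.6026%.
35.6026% exceeds the 5% threshold by 30.6026 percentage points.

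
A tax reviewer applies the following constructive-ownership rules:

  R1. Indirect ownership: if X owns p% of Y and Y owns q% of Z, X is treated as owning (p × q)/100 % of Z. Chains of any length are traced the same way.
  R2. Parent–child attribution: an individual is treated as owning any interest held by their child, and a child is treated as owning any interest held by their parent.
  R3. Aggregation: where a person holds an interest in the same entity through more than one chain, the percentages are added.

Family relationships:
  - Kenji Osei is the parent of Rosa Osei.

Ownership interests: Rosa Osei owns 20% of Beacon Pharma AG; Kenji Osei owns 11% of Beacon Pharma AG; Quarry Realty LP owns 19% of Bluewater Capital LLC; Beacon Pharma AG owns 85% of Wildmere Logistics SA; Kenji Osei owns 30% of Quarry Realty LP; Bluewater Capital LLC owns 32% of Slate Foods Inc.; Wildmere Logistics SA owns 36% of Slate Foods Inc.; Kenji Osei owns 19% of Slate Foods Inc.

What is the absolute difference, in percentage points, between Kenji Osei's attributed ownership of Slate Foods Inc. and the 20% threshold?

10.31

By parent–child attribution (R2), Kenji Osei is treated as also owning Rosa Osei's interest in Beacon Pharma AG, giving 11% + 20% = 31%.
Chain via Beacon Pharma AG → Wildmere Logistics SA (R1): 31% × 85% × 36% = 9.486% of Slate Foods Inc.
Chain via Quarry Realty LP → Bluewater Capital LLC (R1): 30% × 19% × 32% = 1.824% of Slate Foods Inc.
Direct interest in Slate Foods Inc: 19%.
Aggregating (R3): 9.486% + 1.824% + 19% = 30.31%.
30.31% exceeds the 20% threshold by 10.31 percentage points.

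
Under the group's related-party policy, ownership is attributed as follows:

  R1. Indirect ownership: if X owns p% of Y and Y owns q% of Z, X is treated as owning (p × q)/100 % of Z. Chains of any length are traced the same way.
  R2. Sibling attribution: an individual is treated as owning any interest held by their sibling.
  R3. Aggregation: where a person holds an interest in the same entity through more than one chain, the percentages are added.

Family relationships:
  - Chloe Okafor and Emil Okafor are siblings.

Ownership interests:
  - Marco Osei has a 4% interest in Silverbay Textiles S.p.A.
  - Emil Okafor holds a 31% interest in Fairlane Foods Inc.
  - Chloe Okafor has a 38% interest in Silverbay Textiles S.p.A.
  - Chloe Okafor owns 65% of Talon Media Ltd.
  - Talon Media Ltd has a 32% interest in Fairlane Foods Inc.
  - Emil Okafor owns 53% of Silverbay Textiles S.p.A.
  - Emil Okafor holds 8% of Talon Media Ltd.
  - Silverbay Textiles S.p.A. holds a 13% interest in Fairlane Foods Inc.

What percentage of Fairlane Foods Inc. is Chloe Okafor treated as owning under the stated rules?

66.19%

By sibling attribution (R2), Chloe Okafor is treated as also owning Emil Okafor's interest in Talon Media Ltd, giving 65% + 8% = 73%.
By sibling attribution (R2), Chloe Okafor is treated as also owning Emil Okafor's interest in Silverbay Textiles S.p.A, giving 38% + 53% = 91%.
By sibling attribution (R2), Chloe Okafor is treated as owning Emil Okafor's 31% interest in Fairlane Foods Inc.
Chain via Talon Media Ltd (R1): 73% × 32% = 23.36% of Fairlane Foods Inc.
Chain via Silverbay Textiles S.p.A. (R1): 91% × 13% = 11.83% of Fairlane Foods Inc.
Direct interest in Fairlane Foods Inc: 31%.
Aggregating (R3): 23.36% + 11.83% + 31% = 66.19%.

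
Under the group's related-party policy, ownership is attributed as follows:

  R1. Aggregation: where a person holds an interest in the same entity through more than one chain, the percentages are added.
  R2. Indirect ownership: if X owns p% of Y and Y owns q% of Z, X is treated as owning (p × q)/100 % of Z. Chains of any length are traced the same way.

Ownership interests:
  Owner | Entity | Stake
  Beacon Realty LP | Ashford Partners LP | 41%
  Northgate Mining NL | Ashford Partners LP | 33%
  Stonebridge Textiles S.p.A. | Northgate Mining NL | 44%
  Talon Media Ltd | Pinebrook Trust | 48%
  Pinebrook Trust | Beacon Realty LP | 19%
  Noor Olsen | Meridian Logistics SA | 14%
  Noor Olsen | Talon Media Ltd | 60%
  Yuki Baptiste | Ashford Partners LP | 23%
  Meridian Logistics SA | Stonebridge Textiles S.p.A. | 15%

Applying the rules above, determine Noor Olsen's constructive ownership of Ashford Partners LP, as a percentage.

Chain via Talon Media Ltd → Pinebrook Trust → Beacon Realty LP (R2): 60% × 48% × 19% × 41% = 2.24352% of Ashford Partners LP.
Chain via Meridian Logistics SA → Stonebridge Textiles S.p.A. → Northgate Mining NL (R2): 14% × 15% × 44% × 33% = 0.30492% of Ashford Partners LP.
Aggregating (R1): 2.24352% + 0.30492% = 2.54844%.

2.54844%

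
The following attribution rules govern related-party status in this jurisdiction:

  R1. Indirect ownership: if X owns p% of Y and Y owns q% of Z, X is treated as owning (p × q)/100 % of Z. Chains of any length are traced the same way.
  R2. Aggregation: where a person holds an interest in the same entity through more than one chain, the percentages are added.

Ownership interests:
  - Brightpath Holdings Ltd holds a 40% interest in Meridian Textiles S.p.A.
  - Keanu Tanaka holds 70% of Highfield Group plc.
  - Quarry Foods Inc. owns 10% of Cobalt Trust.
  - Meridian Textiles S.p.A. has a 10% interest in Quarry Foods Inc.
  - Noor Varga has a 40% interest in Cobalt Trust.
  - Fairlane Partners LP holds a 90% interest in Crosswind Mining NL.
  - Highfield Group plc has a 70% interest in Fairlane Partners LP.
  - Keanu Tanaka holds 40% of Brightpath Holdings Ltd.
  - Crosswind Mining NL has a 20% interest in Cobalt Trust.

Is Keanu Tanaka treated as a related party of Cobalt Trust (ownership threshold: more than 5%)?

Chain via Highfield Group plc → Fairlane Partners LP → Crosswind Mining NL (R1): 70% × 70% × 90% × 20% = 8.82% of Cobalt Trust.
Chain via Brightpath Holdings Ltd → Meridian Textiles S.p.A. → Quarry Foods Inc. (R1): 40% × 40% × 10% × 10% = 0.16% of Cobalt Trust.
Aggregating (R2): 8.82% + 0.16% = 8.98%.
8.98% exceeds the 5% threshold, so Keanu is a related party to Cobalt Trust.

Yes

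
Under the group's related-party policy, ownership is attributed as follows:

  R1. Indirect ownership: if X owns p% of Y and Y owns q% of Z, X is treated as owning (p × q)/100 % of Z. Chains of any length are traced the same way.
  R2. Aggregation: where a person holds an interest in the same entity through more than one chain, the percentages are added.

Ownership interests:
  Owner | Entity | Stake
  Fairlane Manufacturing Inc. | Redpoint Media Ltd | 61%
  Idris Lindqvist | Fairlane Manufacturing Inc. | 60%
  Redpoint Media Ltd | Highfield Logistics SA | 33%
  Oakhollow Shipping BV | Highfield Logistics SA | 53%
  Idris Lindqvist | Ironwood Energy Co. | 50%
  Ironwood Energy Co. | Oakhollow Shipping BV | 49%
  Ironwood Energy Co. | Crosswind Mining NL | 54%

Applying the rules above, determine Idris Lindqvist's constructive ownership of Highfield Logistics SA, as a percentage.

Chain via Fairlane Manufacturing Inc. → Redpoint Media Ltd (R1): 60% × 61% × 33% = 12.078% of Highfield Logistics SA.
Chain via Ironwood Energy Co. → Oakhollow Shipping BV (R1): 50% × 49% × 53% = 12.985% of Highfield Logistics SA.
Aggregating (R2): 12.078% + 12.985% = 25.063%.

25.063%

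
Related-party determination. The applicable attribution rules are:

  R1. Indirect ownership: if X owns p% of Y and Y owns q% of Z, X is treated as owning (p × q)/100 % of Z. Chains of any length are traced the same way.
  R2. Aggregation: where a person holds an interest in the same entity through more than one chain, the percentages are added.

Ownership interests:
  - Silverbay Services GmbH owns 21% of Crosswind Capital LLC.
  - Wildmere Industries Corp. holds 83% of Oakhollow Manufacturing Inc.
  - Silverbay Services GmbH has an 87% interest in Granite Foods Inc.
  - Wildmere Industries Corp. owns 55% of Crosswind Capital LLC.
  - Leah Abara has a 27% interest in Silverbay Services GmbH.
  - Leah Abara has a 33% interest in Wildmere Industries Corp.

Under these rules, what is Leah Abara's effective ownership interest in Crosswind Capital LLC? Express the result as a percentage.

Chain via Wildmere Industries Corp. (R1): 33% × 55% = 18.15% of Crosswind Capital LLC.
Chain via Silverbay Services GmbH (R1): 27% × 21% = 5.67% of Crosswind Capital LLC.
Aggregating (R2): 18.15% + 5.67% = 23.82%.

23.82%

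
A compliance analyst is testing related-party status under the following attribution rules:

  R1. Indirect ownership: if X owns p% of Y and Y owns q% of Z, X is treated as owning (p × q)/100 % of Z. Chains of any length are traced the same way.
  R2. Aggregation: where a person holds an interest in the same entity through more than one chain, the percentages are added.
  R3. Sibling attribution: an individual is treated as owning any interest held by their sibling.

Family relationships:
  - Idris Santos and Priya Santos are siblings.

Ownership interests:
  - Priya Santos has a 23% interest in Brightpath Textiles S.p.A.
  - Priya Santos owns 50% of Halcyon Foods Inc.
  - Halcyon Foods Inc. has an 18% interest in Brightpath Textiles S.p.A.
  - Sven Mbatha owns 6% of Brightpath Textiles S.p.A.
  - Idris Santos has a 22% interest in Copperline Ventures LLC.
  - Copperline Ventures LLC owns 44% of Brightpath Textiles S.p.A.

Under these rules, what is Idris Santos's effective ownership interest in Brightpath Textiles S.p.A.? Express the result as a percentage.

41.68%

By sibling attribution (R3), Idris Santos is treated as owning Priya Santos's 50% interest in Halcyon Foods Inc.
By sibling attribution (R3), Idris Santos is treated as owning Priya Santos's 23% interest in Brightpath Textiles S.p.A.
Chain via Copperline Ventures LLC (R1): 22% × 44% = 9.68% of Brightpath Textiles S.p.A.
Chain via Halcyon Foods Inc. (R1): 50% × 18% = 9% of Brightpath Textiles S.p.A.
Direct interest in Brightpath Textiles S.p.A: 23%.
Aggregating (R2): 9.68% + 9% + 23% = 41.68%.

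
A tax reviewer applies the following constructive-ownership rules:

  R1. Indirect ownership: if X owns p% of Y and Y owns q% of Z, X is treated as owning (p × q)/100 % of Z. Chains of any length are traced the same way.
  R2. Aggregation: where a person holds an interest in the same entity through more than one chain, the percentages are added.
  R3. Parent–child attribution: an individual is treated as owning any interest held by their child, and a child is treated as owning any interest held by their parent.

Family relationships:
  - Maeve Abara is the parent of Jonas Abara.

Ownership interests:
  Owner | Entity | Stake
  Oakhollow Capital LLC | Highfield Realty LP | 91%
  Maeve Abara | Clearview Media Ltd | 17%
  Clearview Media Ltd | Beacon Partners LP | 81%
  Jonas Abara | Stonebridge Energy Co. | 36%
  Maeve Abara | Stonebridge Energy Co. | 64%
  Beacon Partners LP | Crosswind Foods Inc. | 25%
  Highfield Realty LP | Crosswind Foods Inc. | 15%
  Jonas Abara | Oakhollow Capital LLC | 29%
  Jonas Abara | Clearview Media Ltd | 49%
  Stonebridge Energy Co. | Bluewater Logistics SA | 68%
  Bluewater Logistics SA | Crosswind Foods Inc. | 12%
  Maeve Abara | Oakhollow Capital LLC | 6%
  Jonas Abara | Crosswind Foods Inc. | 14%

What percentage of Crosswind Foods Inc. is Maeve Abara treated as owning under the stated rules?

40.3025%

By parent–child attribution (R3), Maeve Abara is treated as also owning Jonas Abara's interest in Stonebridge Energy Co, giving 64% + 36% = 100%.
By parent–child attribution (R3), Maeve Abara is treated as also owning Jonas Abara's interest in Clearview Media Ltd, giving 17% + 49% = 66%.
By parent–child attribution (R3), Maeve Abara is treated as also owning Jonas Abara's interest in Oakhollow Capital LLC, giving 6% + 29% = 35%.
By parent–child attribution (R3), Maeve Abara is treated as owning Jonas Abara's 14% interest in Crosswind Foods Inc.
Chain via Stonebridge Energy Co. → Bluewater Logistics SA (R1): 100% × 68% × 12% = 8.16% of Crosswind Foods Inc.
Chain via Clearview Media Ltd → Beacon Partners LP (R1): 66% × 81% × 25% = 13.365% of Crosswind Foods Inc.
Chain via Oakhollow Capital LLC → Highfield Realty LP (R1): 35% × 91% × 15% = 4.7775% of Crosswind Foods Inc.
Direct interest in Crosswind Foods Inc: 14%.
Aggregating (R2): 8.16% + 13.365% + 4.7775% + 14% = 40.3025%.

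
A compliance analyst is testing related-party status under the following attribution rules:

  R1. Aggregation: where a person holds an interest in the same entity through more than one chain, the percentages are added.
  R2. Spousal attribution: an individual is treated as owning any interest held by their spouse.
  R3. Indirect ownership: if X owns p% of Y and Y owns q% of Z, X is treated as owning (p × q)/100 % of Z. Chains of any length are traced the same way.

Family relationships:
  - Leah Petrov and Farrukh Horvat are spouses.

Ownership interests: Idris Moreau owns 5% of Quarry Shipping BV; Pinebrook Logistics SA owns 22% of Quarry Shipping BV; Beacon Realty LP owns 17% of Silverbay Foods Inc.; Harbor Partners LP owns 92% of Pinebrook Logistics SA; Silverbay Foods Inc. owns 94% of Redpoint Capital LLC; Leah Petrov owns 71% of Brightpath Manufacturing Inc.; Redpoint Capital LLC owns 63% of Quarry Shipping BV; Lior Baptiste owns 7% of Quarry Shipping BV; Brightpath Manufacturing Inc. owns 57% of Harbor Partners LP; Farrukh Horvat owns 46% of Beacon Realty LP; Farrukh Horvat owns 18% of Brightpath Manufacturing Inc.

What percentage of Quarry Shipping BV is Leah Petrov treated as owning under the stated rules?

By spousal attribution (R2), Leah Petrov is treated as also owning Farrukh Horvat's interest in Brightpath Manufacturing Inc, giving 71% + 18% = 89%.
By spousal attribution (R2), Leah Petrov is treated as owning Farrukh Horvat's 46% interest in Beacon Realty LP.
Chain via Brightpath Manufacturing Inc. → Harbor Partners LP → Pinebrook Logistics SA (R3): 89% × 57% × 92% × 22% = 10.267752% of Quarry Shipping BV.
Chain via Beacon Realty LP → Silverbay Foods Inc. → Redpoint Capital LLC (R3): 46% × 17% × 94% × 63% = 4.631004% of Quarry Shipping BV.
Aggregating (R1): 10.267752% + 4.631004% = 14.898756%.

14.898756%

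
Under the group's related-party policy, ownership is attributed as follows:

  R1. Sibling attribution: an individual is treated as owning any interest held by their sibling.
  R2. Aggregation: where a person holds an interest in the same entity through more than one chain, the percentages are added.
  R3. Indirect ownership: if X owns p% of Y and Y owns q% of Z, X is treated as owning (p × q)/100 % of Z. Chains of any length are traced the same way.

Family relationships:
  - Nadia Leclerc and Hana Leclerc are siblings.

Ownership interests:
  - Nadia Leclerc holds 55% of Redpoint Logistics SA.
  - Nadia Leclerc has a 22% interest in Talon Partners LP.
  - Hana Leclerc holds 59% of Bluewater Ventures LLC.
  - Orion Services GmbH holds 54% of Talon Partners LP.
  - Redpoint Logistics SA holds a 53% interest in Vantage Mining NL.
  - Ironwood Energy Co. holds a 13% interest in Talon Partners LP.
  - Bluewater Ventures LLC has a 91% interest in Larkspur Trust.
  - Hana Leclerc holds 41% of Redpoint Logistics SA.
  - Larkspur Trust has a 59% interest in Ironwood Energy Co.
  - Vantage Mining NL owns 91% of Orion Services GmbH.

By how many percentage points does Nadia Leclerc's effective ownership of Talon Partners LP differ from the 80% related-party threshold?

28.879545

By sibling attribution (R1), Nadia Leclerc is treated as also owning Hana Leclerc's interest in Redpoint Logistics SA, giving 55% + 41% = 96%.
By sibling attribution (R1), Nadia Leclerc is treated as owning Hana Leclerc's 59% interest in Bluewater Ventures LLC.
Chain via Redpoint Logistics SA → Vantage Mining NL → Orion Services GmbH (R3): 96% × 53% × 91% × 54% = 25.002432% of Talon Partners LP.
Direct interest in Talon Partners LP: 22%.
Chain via Bluewater Ventures LLC → Larkspur Trust → Ironwood Energy Co. (R3): 59% × 91% × 59% × 13% = 4.118023% of Talon Partners LP.
Aggregating (R2): 25.002432% + 22% + 4.118023% = 51.120455%.
51.120455% falls short of the 80% threshold by 28.879545 percentage points.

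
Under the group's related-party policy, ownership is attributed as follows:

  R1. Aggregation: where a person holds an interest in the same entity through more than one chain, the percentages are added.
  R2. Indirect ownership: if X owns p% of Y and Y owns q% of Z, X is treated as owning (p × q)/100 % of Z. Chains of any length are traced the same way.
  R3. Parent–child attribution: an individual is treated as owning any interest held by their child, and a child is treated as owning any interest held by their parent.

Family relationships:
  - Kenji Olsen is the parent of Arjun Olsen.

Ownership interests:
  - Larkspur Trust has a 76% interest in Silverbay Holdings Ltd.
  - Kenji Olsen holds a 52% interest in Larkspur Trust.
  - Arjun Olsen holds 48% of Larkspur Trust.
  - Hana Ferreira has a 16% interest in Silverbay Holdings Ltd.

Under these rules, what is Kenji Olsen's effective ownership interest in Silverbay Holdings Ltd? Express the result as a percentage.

76%

By parent–child attribution (R3), Kenji Olsen is treated as also owning Arjun Olsen's interest in Larkspur Trust, giving 52% + 48% = 100%.
Chain via Larkspur Trust (R2): 100% × 76% = 76% of Silverbay Holdings Ltd.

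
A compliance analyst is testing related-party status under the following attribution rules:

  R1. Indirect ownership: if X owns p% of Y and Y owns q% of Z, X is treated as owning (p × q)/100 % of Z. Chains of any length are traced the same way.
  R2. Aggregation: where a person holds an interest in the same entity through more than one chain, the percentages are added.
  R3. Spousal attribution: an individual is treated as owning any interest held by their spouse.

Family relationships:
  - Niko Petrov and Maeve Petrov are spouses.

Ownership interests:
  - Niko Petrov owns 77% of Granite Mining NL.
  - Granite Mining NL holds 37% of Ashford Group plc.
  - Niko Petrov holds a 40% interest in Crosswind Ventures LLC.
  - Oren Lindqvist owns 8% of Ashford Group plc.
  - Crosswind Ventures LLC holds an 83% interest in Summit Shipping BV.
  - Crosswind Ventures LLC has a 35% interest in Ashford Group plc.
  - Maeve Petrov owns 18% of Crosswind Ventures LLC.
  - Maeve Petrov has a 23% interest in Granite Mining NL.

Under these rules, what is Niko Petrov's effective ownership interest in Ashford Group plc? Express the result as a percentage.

By spousal attribution (R3), Niko Petrov is treated as also owning Maeve Petrov's interest in Crosswind Ventures LLC, giving 40% + 18% = 58%.
By spousal attribution (R3), Niko Petrov is treated as also owning Maeve Petrov's interest in Granite Mining NL, giving 77% + 23% = 100%.
Chain via Crosswind Ventures LLC (R1): 58% × 35% = 20.3% of Ashford Group plc.
Chain via Granite Mining NL (R1): 100% × 37% = 37% of Ashford Group plc.
Aggregating (R2): 20.3% + 37% = 57.3%.

57.3%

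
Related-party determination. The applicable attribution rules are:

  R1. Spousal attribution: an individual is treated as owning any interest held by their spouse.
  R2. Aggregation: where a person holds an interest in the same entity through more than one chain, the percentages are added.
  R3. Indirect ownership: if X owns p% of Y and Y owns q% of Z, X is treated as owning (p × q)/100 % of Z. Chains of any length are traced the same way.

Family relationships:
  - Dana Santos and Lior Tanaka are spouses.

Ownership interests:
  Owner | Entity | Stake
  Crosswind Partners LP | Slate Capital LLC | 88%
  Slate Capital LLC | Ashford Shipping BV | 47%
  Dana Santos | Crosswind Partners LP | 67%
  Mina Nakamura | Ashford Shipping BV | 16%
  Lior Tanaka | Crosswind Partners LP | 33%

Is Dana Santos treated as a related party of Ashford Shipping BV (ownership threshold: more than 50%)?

No

By spousal attribution (R1), Dana Santos is treated as also owning Lior Tanaka's interest in Crosswind Partners LP, giving 67% + 33% = 100%.
Chain via Crosswind Partners LP → Slate Capital LLC (R3): 100% × 88% × 47% = 41.36% of Ashford Shipping BV.
41.36% does not exceed the 50% threshold, so Dana is not a related party to Ashford Shipping BV.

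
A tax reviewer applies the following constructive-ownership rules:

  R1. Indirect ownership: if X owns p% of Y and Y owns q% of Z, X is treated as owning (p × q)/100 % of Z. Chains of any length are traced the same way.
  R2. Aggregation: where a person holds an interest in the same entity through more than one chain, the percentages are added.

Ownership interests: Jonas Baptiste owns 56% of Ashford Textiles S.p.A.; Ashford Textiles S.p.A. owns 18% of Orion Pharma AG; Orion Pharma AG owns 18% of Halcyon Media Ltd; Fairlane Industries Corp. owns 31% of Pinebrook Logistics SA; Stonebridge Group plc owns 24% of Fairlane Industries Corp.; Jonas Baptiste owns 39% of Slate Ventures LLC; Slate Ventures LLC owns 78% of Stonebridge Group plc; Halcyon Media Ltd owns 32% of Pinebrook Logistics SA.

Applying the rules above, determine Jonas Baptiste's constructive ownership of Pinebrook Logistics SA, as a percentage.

2.843856%

Chain via Slate Ventures LLC → Stonebridge Group plc → Fairlane Industries Corp. (R1): 39% × 78% × 24% × 31% = 2.263248% of Pinebrook Logistics SA.
Chain via Ashford Textiles S.p.A. → Orion Pharma AG → Halcyon Media Ltd (R1): 56% × 18% × 18% × 32% = 0.580608% of Pinebrook Logistics SA.
Aggregating (R2): 2.263248% + 0.580608% = 2.843856%.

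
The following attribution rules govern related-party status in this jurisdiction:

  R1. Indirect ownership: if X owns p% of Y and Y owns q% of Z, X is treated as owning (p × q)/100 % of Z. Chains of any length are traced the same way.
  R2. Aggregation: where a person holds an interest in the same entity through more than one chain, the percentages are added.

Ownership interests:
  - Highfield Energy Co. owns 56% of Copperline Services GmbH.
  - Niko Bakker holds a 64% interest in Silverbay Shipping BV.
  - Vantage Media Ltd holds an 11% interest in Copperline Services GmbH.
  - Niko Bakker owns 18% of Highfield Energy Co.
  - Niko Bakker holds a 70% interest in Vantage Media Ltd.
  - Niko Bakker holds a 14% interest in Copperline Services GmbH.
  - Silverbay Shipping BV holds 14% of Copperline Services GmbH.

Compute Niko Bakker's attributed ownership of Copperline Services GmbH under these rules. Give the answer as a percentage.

40.74%

Chain via Highfield Energy Co. (R1): 18% × 56% = 10.08% of Copperline Services GmbH.
Chain via Vantage Media Ltd (R1): 70% × 11% = 7.7% of Copperline Services GmbH.
Chain via Silverbay Shipping BV (R1): 64% × 14% = 8.96% of Copperline Services GmbH.
Direct interest in Copperline Services GmbH: 14%.
Aggregating (R2): 10.08% + 7.7% + 8.96% + 14% = 40.74%.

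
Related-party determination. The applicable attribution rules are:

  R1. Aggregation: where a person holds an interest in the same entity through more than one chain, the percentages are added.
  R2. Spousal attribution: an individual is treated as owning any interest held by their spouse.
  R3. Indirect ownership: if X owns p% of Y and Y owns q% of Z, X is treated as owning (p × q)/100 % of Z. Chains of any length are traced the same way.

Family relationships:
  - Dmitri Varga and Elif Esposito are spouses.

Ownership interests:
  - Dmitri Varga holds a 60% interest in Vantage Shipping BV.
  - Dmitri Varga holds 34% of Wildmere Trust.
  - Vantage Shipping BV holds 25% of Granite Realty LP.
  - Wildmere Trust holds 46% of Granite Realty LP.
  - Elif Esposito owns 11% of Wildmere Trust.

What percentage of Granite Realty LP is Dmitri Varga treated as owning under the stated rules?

35.7%

By spousal attribution (R2), Dmitri Varga is treated as also owning Elif Esposito's interest in Wildmere Trust, giving 34% + 11% = 45%.
Chain via Vantage Shipping BV (R3): 60% × 25% = 15% of Granite Realty LP.
Chain via Wildmere Trust (R3): 45% × 46% = 20.7% of Granite Realty LP.
Aggregating (R1): 15% + 20.7% = 35.7%.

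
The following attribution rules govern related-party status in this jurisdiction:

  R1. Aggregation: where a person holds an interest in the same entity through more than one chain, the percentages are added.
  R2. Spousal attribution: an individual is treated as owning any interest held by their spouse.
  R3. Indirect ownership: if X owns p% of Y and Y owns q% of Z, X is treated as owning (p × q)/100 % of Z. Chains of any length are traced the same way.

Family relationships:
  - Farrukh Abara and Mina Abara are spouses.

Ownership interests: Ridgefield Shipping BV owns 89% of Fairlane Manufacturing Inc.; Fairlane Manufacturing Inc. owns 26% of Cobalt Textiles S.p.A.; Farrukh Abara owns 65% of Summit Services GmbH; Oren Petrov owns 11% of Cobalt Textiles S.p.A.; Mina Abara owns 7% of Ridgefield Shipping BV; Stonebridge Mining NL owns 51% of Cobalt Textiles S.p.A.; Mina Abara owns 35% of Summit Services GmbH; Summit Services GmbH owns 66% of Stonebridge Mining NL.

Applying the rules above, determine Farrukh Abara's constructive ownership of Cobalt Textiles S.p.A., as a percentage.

35.2798%

By spousal attribution (R2), Farrukh Abara is treated as also owning Mina Abara's interest in Summit Services GmbH, giving 65% + 35% = 100%.
By spousal attribution (R2), Farrukh Abara is treated as owning Mina Abara's 7% interest in Ridgefield Shipping BV.
Chain via Summit Services GmbH → Stonebridge Mining NL (R3): 100% × 66% × 51% = 33.66% of Cobalt Textiles S.p.A.
Chain via Ridgefield Shipping BV → Fairlane Manufacturing Inc. (R3): 7% × 89% × 26% = 1.6198% of Cobalt Textiles S.p.A.
Aggregating (R1): 33.66% + 1.6198% = 35.2798%.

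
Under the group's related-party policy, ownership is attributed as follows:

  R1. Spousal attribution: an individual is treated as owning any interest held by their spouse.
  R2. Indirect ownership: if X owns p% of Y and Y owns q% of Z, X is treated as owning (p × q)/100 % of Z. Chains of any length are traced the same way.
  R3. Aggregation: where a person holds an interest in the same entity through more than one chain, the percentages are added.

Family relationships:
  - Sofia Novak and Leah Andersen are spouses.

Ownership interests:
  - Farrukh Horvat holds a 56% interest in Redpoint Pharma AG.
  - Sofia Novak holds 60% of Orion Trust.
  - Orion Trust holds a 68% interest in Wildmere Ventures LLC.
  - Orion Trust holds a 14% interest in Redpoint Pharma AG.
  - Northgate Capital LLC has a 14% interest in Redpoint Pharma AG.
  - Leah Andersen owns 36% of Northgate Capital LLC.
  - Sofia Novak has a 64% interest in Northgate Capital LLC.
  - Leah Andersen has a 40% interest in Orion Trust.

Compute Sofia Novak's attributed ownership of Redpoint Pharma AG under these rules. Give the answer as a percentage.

By spousal attribution (R1), Sofia Novak is treated as also owning Leah Andersen's interest in Orion Trust, giving 60% + 40% = 100%.
By spousal attribution (R1), Sofia Novak is treated as also owning Leah Andersen's interest in Northgate Capital LLC, giving 64% + 36% = 100%.
Chain via Orion Trust (R2): 100% × 14% = 14% of Redpoint Pharma AG.
Chain via Northgate Capital LLC (R2): 100% × 14% = 14% of Redpoint Pharma AG.
Aggregating (R3): 14% + 14% = 28%.

28%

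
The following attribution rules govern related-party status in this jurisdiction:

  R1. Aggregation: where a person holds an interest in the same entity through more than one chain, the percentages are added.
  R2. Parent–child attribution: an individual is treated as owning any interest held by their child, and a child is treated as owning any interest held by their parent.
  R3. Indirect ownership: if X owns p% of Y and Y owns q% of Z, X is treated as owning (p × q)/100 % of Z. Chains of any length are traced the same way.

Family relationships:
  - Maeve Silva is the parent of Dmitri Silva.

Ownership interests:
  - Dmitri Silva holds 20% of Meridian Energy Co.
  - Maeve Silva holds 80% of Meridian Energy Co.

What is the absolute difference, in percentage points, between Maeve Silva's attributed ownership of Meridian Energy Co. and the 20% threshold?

By parent–child attribution (R2), Maeve Silva is treated as also owning Dmitri Silva's interest in Meridian Energy Co, giving 80% + 20% = 100%.
Direct interest in Meridian Energy Co: 100%.
100% exceeds the 20% threshold by 80 percentage points.

80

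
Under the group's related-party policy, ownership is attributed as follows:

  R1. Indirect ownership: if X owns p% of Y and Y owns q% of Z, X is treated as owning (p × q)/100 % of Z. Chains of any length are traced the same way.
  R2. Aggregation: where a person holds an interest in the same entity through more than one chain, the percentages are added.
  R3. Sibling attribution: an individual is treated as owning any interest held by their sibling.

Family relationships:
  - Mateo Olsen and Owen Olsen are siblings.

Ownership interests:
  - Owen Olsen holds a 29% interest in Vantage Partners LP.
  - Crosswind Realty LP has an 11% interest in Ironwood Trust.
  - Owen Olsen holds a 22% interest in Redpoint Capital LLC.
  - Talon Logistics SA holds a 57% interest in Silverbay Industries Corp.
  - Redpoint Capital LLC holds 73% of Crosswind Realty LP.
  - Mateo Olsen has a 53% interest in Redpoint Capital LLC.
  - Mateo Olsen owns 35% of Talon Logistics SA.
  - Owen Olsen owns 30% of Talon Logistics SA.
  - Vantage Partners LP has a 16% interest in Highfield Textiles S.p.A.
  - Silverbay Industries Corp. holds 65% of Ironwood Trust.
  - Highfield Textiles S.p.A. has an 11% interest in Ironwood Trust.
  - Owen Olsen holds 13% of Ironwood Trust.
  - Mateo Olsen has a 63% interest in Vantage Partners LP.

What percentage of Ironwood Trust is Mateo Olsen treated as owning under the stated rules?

By sibling attribution (R3), Mateo Olsen is treated as also owning Owen Olsen's interest in Vantage Partners LP, giving 63% + 29% = 92%.
By sibling attribution (R3), Mateo Olsen is treated as also owning Owen Olsen's interest in Redpoint Capital LLC, giving 53% + 22% = 75%.
By sibling attribution (R3), Mateo Olsen is treated as also owning Owen Olsen's interest in Talon Logistics SA, giving 35% + 30% = 65%.
By sibling attribution (R3), Mateo Olsen is treated as owning Owen Olsen's 13% interest in Ironwood Trust.
Chain via Vantage Partners LP → Highfield Textiles S.p.A. (R1): 92% × 16% × 11% = 1.6192% of Ironwood Trust.
Chain via Redpoint Capital LLC → Crosswind Realty LP (R1): 75% × 73% × 11% = 6.0225% of Ironwood Trust.
Chain via Talon Logistics SA → Silverbay Industries Corp. (R1): 65% × 57% × 65% = 24.0825% of Ironwood Trust.
Direct interest in Ironwood Trust: 13%.
Aggregating (R2): 1.6192% + 6.0225% + 24.0825% + 13% = 44.7242%.

44.7242%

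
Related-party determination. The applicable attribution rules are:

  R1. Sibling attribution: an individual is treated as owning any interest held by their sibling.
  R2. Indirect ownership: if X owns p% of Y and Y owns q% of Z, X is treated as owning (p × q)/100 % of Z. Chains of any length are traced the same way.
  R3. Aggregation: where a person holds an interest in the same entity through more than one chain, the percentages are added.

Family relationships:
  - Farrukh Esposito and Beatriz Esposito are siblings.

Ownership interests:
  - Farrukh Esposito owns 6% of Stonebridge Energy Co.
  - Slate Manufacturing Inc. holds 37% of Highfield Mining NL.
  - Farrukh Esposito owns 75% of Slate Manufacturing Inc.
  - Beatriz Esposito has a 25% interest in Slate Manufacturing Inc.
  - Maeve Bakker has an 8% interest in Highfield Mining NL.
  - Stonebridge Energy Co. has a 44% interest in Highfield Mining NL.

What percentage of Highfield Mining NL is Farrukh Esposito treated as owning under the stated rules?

By sibling attribution (R1), Farrukh Esposito is treated as also owning Beatriz Esposito's interest in Slate Manufacturing Inc, giving 75% + 25% = 100%.
Chain via Slate Manufacturing Inc. (R2): 100% × 37% = 37% of Highfield Mining NL.
Chain via Stonebridge Energy Co. (R2): 6% × 44% = 2.64% of Highfield Mining NL.
Aggregating (R3): 37% + 2.64% = 39.64%.

39.64%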